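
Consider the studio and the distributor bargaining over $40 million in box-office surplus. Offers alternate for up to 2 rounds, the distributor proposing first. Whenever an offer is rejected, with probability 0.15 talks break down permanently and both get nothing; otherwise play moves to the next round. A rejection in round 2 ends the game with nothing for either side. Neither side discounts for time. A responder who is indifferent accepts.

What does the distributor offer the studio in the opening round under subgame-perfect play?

Round 2 (the studio proposes): rejection yields 0 for the distributor; the studio offers 0 and keeps 40.
Round 1 (the distributor proposes): rejecting gives the studio an expected 0.85 × 40 = 34; the distributor offers that and keeps 6.

34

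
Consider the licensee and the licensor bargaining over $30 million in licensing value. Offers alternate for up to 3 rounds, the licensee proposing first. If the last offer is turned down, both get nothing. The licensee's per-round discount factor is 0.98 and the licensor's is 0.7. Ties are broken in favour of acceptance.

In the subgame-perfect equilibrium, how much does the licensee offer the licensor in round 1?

Round 3 (the licensee proposes): the licensor will accept anything ≥ 0, so the licensee offers 0 and keeps 30.
Round 2 (the licensor proposes): the licensee can get 30 next round, worth 0.98 × 30 = 29.4 now, so the licensor offers 29.4, keeping 0.6.
Round 1 (the licensee proposes): the licensor can get 0.6 next round, worth 0.7 × 0.6 = 0.42 now. The licensee offers 0.42 and keeps 30 − 0.42 = 29.58.

0.42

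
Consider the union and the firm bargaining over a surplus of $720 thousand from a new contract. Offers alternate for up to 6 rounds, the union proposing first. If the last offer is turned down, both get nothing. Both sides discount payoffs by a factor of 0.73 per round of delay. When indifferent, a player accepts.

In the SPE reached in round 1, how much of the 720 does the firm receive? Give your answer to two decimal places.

366.80

Round 6 (the firm proposes): rejection yields 0 for the union; the firm offers 0 and keeps 720.
Round 5 (the union proposes): the firm can get 720 next round, worth 0.73 × 720 = 525.6 now. The union offers 525.6 and keeps 720 − 525.6 = 194.4.
Round 4 (the firm proposes): the union can get 194.4 next round, worth 0.73 × 194.4 = 141.912 now; the firm offers that and keeps 578.088.
Round 3 (the union proposes): the firm can get 578.088 next round, worth 0.73 × 578.088 = 422.00424 now, so the union offers 422.00424, keeping 297.99576.
Round 2 (the firm proposes): the union can get 297.99576 next round, worth 0.73 × 297.99576 = 217.5369048 now; the firm offers that and keeps 502.4630952.
Round 1 (the union proposes): the firm can get 502.4630952 next round, worth 0.73 × 502.4630952 = 366.798059496 now. The union offers 366.798059496 and keeps 720 − 366.798059496 = 353.201940504.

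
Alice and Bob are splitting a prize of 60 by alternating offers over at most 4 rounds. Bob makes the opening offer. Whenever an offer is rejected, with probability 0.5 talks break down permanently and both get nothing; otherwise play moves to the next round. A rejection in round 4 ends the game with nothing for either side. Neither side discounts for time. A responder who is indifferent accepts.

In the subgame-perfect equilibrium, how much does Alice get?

Round 4 (Alice proposes): rejection yields 0 for Bob; Alice offers 0 and keeps 60.
Round 3 (Bob proposes): rejecting gives Alice an expected 0.5 × 60 = 30. Bob offers 30 and keeps 60 − 30 = 30.
Round 2 (Alice proposes): rejecting gives Bob an expected 0.5 × 30 = 15. Alice offers 15 and keeps 60 − 15 = 45.
Round 1 (Bob proposes): rejecting gives Alice an expected 0.5 × 45 = 22.5. Bob offers 22.5 and keeps 60 − 22.5 = 37.5.

22.5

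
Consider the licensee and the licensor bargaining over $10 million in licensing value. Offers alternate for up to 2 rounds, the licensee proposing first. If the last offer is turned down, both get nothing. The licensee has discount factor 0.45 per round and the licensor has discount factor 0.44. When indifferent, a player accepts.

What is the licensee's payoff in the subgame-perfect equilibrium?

5.6

Round 2 (the licensor proposes): rejection yields 0 for the licensee; the licensor offers 0 and keeps 10.
Round 1 (the licensee proposes): the licensor can get 10 next round, worth 0.44 × 10 = 4.4 now, so the licensee offers 4.4, keeping 5.6.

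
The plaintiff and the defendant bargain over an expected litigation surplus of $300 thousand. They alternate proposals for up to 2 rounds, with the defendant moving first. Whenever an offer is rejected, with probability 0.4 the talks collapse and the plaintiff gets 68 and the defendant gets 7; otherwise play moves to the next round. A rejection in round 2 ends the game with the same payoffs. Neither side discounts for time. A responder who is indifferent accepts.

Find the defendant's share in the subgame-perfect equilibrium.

Round 2 (the plaintiff proposes): the defendant gets 7 if talks fail, so the plaintiff offers 7 and keeps 293.
Round 1 (the defendant proposes): rejecting gives the plaintiff an expected 0.6 × 293 + 0.4 × 68 = 203. The defendant offers 203 and keeps 300 − 203 = 97.

97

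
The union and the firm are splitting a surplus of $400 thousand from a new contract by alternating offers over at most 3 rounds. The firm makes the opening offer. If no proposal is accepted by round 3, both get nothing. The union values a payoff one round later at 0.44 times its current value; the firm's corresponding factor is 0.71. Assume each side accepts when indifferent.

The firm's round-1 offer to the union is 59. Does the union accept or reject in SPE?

Accept

Round 3 (the firm proposes): rejection yields 0 for the union; the firm offers 0 and keeps 400.
Round 2 (the union proposes): the firm can get 400 next round, worth 0.71 × 400 = 284 now. The union offers 284 and keeps 400 − 284 = 116.
So by rejecting in round 1, the union gets 116 next round, worth 0.44 × 116 = 51.04 now.
Offer 59 ≥ 51.04, so the union accepts.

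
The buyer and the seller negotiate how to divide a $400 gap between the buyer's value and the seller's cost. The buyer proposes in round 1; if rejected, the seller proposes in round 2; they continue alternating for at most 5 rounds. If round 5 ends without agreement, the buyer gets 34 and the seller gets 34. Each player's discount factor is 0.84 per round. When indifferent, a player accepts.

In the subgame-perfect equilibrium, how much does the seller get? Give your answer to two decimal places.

Solve by backward induction from round 5.
Round 5 (the buyer proposes): the seller gets 34 if talks fail, so the buyer offers 34 and keeps 366.
Round 4 (the seller proposes): the buyer can get 366 next round, worth 0.84 × 366 = 307.44 now, so the seller offers 307.44, keeping 92.56.
Round 3 (the buyer proposes): the seller can get 92.56 next round, worth 0.84 × 92.56 = 77.7504 now, so the buyer offers 77.7504, keeping 322.2496.
Round 2 (the seller proposes): the buyer can get 322.2496 next round, worth 0.84 × 322.2496 = 270.689664 now. The seller offers 270.689664 and keeps 400 − 270.689664 = 129.310336.
Round 1 (the buyer proposes): the seller can get 129.310336 next round, worth 0.84 × 129.310336 = 108.62068224 now. The buyer offers 108.62068224 and keeps 400 − 108.62068224 = 291.37931776.

108.62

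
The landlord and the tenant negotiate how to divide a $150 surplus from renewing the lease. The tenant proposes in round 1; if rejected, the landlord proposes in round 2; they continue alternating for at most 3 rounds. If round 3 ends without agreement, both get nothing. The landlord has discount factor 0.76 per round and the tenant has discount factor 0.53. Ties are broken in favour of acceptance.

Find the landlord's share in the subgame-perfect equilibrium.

53.58

Round 3 (the tenant proposes): the landlord will accept anything ≥ 0, so the tenant offers 0 and keeps 150.
Round 2 (the landlord proposes): the tenant can get 150 next round, worth 0.53 × 150 = 79.5 now; the landlord offers that and keeps 70.5.
Round 1 (the tenant proposes): the landlord can get 70.5 next round, worth 0.76 × 70.5 = 53.58 now; the tenant offers that and keeps 96.42.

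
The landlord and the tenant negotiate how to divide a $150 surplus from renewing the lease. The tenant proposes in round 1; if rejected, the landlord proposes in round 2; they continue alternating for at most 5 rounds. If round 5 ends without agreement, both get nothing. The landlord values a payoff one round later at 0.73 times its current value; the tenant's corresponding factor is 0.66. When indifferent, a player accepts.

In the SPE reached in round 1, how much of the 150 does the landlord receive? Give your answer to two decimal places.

By backward induction:
Round 5 (the tenant proposes): the landlord will accept anything ≥ 0, so the tenant offers 0 and keeps 150.
Round 4 (the landlord proposes): the tenant can get 150 next round, worth 0.66 × 150 = 99 now; the landlord offers that and keeps 51.
Round 3 (the tenant proposes): the landlord can get 51 next round, worth 0.73 × 51 = 37.23 now, so the tenant offers 37.23, keeping 112.77.
Round 2 (the landlord proposes): the tenant can get 112.77 next round, worth 0.66 × 112.77 = 74.4282 now, so the landlord offers 74.4282, keeping 75.5718.
Round 1 (the tenant proposes): the landlord can get 75.5718 next round, worth 0.73 × 75.5718 = 55.167414 now. The tenant offers 55.167414 and keeps 150 − 55.167414 = 94.832586.

55.17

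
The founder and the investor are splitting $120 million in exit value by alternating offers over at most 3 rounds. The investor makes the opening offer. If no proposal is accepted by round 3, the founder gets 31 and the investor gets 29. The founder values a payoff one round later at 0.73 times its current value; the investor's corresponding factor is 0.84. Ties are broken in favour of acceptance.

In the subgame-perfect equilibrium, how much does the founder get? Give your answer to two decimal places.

33.03

Work backward from the last round.
Round 3 (the investor proposes): the founder gets 31 if talks fail, so the investor offers 31 and keeps 89.
Round 2 (the founder proposes): the investor can get 89 next round, worth 0.84 × 89 = 74.76 now; the founder offers that and keeps 45.24.
Round 1 (the investor proposes): the founder can get 45.24 next round, worth 0.73 × 45.24 = 33.0252 now, so the investor offers 33.0252, keeping 86.9748.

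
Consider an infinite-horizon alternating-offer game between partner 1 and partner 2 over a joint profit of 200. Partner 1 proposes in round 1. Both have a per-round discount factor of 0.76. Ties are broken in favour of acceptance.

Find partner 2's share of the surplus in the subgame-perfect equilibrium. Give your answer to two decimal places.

When partner 1 proposes, partner 2 accepts any offer worth at least 0.76 times what partner 2 would get by proposing next round; and vice versa.
This gives x = 200 − 0.76y and y = 200 − 0.76x, where x and y are each side's share when it proposes.
Hence (1 − 0.76·0.76)x = 200(1 − 0.76), i.e. 0.4224·x = 48.
x ≈ 113.6364; partner 2's share is 200 − x ≈ 86.3636.

86.36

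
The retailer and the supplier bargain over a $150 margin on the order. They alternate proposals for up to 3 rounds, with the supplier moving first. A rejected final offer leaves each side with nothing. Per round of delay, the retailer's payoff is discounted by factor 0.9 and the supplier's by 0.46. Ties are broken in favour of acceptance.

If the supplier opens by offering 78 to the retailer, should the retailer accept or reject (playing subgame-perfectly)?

Round 3 (the supplier proposes): rejection yields 0 for the retailer; the supplier offers 0 and keeps 150.
Round 2 (the retailer proposes): the supplier can get 150 next round, worth 0.46 × 150 = 69 now, so the retailer offers 69, keeping 81.
So by rejecting in round 1, the retailer gets 81 next round, worth 0.9 × 81 = 72.9 now.
Offer 78 ≥ 72.9, so the retailer accepts.

Accept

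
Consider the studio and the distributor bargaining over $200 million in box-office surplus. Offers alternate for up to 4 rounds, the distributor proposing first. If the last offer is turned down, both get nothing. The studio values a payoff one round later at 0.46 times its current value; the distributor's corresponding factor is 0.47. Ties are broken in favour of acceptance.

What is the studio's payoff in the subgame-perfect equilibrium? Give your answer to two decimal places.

68.65

Solve by backward induction from round 4.
Round 4 (the studio proposes): the distributor will accept anything ≥ 0, so the studio offers 0 and keeps 200.
Round 3 (the distributor proposes): the studio can get 200 next round, worth 0.46 × 200 = 92 now, so the distributor offers 92, keeping 108.
Round 2 (the studio proposes): the distributor can get 108 next round, worth 0.47 × 108 = 50.76 now. The studio offers 50.76 and keeps 200 − 50.76 = 149.24.
Round 1 (the distributor proposes): the studio can get 149.24 next round, worth 0.46 × 149.24 = 68.6504 now, so the distributor offers 68.6504, keeping 131.3496.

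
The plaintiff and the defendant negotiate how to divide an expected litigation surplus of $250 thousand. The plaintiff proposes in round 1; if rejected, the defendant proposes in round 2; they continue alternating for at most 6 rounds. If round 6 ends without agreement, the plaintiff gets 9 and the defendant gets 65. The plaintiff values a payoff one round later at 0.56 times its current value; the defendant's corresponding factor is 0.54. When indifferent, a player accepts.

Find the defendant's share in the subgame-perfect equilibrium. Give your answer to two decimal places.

Round 6 (the defendant proposes): the plaintiff gets 9 if talks fail, so the defendant offers 9 and keeps 241.
Round 5 (the plaintiff proposes): the defendant can get 241 next round, worth 0.54 × 241 = 130.14 now, so the plaintiff offers 130.14, keeping 119.86.
Round 4 (the defendant proposes): the plaintiff can get 119.86 next round, worth 0.56 × 119.86 = 67.1216 now, so the defendant offers 67.1216, keeping 182.8784.
Round 3 (the plaintiff proposes): the defendant can get 182.8784 next round, worth 0.54 × 182.8784 = 98.754336 now. The plaintiff offers 98.754336 and keeps 250 − 98.754336 = 151.245664.
Round 2 (the defendant proposes): the plaintiff can get 151.245664 next round, worth 0.56 × 151.245664 = 84.69757184 now. The defendant offers 84.69757184 and keeps 250 − 84.69757184 = 165.30242816.
Round 1 (the plaintiff proposes): the defendant can get 165.30242816 next round, worth 0.54 × 165.30242816 = 89.2633112064 now, so the plaintiff offers 89.2633112064, keeping 160.7366887936.

89.26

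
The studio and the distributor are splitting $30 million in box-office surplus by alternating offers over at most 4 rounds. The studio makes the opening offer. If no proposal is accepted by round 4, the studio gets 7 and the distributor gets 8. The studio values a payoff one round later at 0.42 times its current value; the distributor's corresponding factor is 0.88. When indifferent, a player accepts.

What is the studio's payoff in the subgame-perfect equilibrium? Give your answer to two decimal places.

Round 4 (the distributor proposes): the studio gets 7 if talks fail, so the distributor offers 7 and keeps 23.
Round 3 (the studio proposes): the distributor can get 23 next round, worth 0.88 × 23 = 20.24 now. The studio offers 20.24 and keeps 30 − 20.24 = 9.76.
Round 2 (the distributor proposes): the studio can get 9.76 next round, worth 0.42 × 9.76 = 4.0992 now, so the distributor offers 4.0992, keeping 25.9008.
Round 1 (the studio proposes): the distributor can get 25.9008 next round, worth 0.88 × 25.9008 = 22.792704 now; the studio offers that and keeps 7.207296.

7.21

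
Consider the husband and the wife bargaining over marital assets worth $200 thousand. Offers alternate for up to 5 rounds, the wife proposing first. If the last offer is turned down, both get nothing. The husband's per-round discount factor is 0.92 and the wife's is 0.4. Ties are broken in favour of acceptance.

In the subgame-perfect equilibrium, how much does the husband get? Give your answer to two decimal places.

Round 5 (the wife proposes): rejection yields 0 for the husband; the wife offers 0 and keeps 200.
Round 4 (the husband proposes): the wife can get 200 next round, worth 0.4 × 200 = 80 now; the husband offers that and keeps 120.
Round 3 (the wife proposes): the husband can get 120 next round, worth 0.92 × 120 = 110.4 now. The wife offers 110.4 and keeps 200 − 110.4 = 89.6.
Round 2 (the husband proposes): the wife can get 89.6 next round, worth 0.4 × 89.6 = 35.84 now. The husband offers 35.84 and keeps 200 − 35.84 = 164.16.
Round 1 (the wife proposes): the husband can get 164.16 next round, worth 0.92 × 164.16 = 151.0272 now, so the wife offers 151.0272, keeping 48.9728.

151.03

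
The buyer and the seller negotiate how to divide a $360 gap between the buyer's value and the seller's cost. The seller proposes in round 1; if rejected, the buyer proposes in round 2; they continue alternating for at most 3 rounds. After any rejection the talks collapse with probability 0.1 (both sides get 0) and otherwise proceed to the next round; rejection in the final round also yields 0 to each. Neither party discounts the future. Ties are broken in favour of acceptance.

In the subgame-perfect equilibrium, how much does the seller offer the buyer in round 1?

By backward induction:
Round 3 (the seller proposes): rejection yields 0 for the buyer; the seller offers 0 and keeps 360.
Round 2 (the buyer proposes): rejecting gives the seller an expected 0.9 × 360 = 324; the buyer offers that and keeps 36.
Round 1 (the seller proposes): rejecting gives the buyer an expected 0.9 × 36 = 32.4; the seller offers that and keeps 327.6.

32.4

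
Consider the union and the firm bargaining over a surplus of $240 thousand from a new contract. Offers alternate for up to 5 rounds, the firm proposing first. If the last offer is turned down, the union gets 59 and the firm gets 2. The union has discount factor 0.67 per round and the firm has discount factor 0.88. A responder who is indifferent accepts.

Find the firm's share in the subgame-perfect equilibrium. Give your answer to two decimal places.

Round 5 (the firm proposes): the union gets 59 if talks fail, so the firm offers 59 and keeps 181.
Round 4 (the union proposes): the firm can get 181 next round, worth 0.88 × 181 = 159.28 now. The union offers 159.28 and keeps 240 − 159.28 = 80.72.
Round 3 (the firm proposes): the union can get 80.72 next round, worth 0.67 × 80.72 = 54.0824 now, so the firm offers 54.0824, keeping 185.9176.
Round 2 (the union proposes): the firm can get 185.9176 next round, worth 0.88 × 185.9176 = 163.607488 now; the union offers that and keeps 76.392512.
Round 1 (the firm proposes): the union can get 76.392512 next round, worth 0.67 × 76.392512 = 51.18298304 now; the firm offers that and keeps 188.81701696.

188.82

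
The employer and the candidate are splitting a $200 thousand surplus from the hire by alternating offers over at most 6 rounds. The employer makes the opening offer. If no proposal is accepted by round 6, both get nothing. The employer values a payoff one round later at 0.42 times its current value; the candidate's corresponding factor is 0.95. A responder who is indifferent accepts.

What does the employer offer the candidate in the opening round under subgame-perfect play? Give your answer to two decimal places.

184.42

Round 6 (the candidate proposes): rejection yields 0 for the employer; the candidate offers 0 and keeps 200.
Round 5 (the employer proposes): the candidate can get 200 next round, worth 0.95 × 200 = 190 now. The employer offers 190 and keeps 200 − 190 = 10.
Round 4 (the candidate proposes): the employer can get 10 next round, worth 0.42 × 10 = 4.2 now; the candidate offers that and keeps 195.8.
Round 3 (the employer proposes): the candidate can get 195.8 next round, worth 0.95 × 195.8 = 186.01 now. The employer offers 186.01 and keeps 200 − 186.01 = 13.99.
Round 2 (the candidate proposes): the employer can get 13.99 next round, worth 0.42 × 13.99 = 5.8758 now, so the candidate offers 5.8758, keeping 194.1242.
Round 1 (the employer proposes): the candidate can get 194.1242 next round, worth 0.95 × 194.1242 = 184.41799 now, so the employer offers 184.41799, keeping 15.58201.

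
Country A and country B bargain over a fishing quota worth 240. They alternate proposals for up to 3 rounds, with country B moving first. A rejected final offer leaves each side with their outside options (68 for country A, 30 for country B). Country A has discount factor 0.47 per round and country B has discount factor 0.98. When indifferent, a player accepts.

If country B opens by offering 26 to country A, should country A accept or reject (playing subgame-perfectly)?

Reject

Round 3 (country B proposes): country A gets 68 if talks fail, so country B offers 68 and keeps 172.
Round 2 (country A proposes): country B can get 172 next round, worth 0.98 × 172 = 168.56 now, so country A offers 168.56, keeping 71.44.
So by rejecting in round 1, country A gets 71.44 next round, worth 0.47 × 71.44 = 33.5768 now.
Offer 26 < 33.5768, so country A rejects.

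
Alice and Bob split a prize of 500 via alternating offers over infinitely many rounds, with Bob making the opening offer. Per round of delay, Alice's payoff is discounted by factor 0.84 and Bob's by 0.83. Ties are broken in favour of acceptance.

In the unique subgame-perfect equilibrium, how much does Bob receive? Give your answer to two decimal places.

Let x be Bob's share when Bob proposes and y be Alice's share when Alice proposes.
Alice accepts iff offered ≥ 0.84·y, so x = 500 − 0.84y. Symmetrically y = 500 − 0.83x.
Substituting: x = 500 − 0.84(500 − 0.83x), giving x(1 − 0.83·0.84) = 500(1 − 0.84).
So x = 500 × 0.16 / 0.3028 ≈ 264.2008, and Alice receives 500 − x ≈ 235.7992.

264.20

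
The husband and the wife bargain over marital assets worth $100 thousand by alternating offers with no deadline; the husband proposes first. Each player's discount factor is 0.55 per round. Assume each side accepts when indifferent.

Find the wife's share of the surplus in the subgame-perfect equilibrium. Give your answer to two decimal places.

Let x be the husband's share when the husband proposes and y be the wife's share when the wife proposes.
The wife accepts iff offered ≥ 0.55·y, so x = 100 − 0.55y. Symmetrically y = 100 − 0.55x.
Substituting: x = 100 − 0.55(100 − 0.55x), giving x(1 − 0.55·0.55) = 100(1 − 0.55).
So x = 100 × 0.45 / 0.6975 ≈ 64.5161, and the wife receives 100 − x ≈ 35.4839.

35.48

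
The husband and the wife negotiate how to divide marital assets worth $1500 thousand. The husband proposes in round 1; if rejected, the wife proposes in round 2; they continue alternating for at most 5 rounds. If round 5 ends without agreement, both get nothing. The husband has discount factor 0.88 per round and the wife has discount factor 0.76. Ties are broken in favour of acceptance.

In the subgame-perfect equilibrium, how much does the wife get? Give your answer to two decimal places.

228.29

Solve by backward induction from round 5.
Round 5 (the husband proposes): the wife will accept anything ≥ 0, so the husband offers 0 and keeps 1500.
Round 4 (the wife proposes): the husband can get 1500 next round, worth 0.88 × 1500 = 1320 now, so the wife offers 1320, keeping 180.
Round 3 (the husband proposes): the wife can get 180 next round, worth 0.76 × 180 = 136.8 now; the husband offers that and keeps 1363.2.
Round 2 (the wife proposes): the husband can get 1363.2 next round, worth 0.88 × 1363.2 = 1199.616 now. The wife offers 1199.616 and keeps 1500 − 1199.616 = 300.384.
Round 1 (the husband proposes): the wife can get 300.384 next round, worth 0.76 × 300.384 = 228.29184 now. The husband offers 228.29184 and keeps 1500 − 228.29184 = 1271.70816.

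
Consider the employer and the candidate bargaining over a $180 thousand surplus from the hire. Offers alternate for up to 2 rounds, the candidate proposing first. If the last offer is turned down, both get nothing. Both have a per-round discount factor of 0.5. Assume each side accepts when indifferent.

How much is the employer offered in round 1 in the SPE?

90

Round 2 (the employer proposes): rejection yields 0 for the candidate; the employer offers 0 and keeps 180.
Round 1 (the candidate proposes): the employer can get 180 next round, worth 0.5 × 180 = 90 now. The candidate offers 90 and keeps 180 − 90 = 90.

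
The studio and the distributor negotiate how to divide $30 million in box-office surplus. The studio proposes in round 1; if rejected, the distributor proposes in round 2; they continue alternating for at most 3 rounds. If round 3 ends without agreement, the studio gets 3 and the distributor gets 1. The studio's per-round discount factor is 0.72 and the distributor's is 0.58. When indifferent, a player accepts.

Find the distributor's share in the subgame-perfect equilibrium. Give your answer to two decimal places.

5.29

By backward induction:
Round 3 (the studio proposes): the distributor gets 1 if talks fail, so the studio offers 1 and keeps 29.
Round 2 (the distributor proposes): the studio can get 29 next round, worth 0.72 × 29 = 20.88 now. The distributor offers 20.88 and keeps 30 − 20.88 = 9.12.
Round 1 (the studio proposes): the distributor can get 9.12 next round, worth 0.58 × 9.12 = 5.2896 now; the studio offers that and keeps 24.7104.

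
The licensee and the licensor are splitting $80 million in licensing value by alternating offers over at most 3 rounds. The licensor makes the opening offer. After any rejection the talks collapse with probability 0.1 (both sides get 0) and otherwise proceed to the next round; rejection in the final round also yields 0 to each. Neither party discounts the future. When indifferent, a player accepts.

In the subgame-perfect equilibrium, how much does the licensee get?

Round 3 (the licensor proposes): the licensee will accept anything ≥ 0, so the licensor offers 0 and keeps 80.
Round 2 (the licensee proposes): rejecting gives the licensor an expected 0.9 × 80 = 72. The licensee offers 72 and keeps 80 − 72 = 8.
Round 1 (the licensor proposes): rejecting gives the licensee an expected 0.9 × 8 = 7.2, so the licensor offers 7.2, keeping 72.8.

7.2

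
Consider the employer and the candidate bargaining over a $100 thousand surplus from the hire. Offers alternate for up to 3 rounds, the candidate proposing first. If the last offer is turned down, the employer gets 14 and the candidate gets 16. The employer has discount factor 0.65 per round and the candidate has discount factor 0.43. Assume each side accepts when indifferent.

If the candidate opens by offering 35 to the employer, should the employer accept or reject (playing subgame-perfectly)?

Work out the employer's continuation value if the offer is rejected.
Round 3 (the candidate proposes): the employer gets 14 if talks fail, so the candidate offers 14 and keeps 86.
Round 2 (the employer proposes): the candidate can get 86 next round, worth 0.43 × 86 = 36.98 now; the employer offers that and keeps 63.02.
So by rejecting in round 1, the employer gets 63.02 next round, worth 0.65 × 63.02 = 40.963 now.
Offer 35 < 40.963, so the employer rejects.

Reject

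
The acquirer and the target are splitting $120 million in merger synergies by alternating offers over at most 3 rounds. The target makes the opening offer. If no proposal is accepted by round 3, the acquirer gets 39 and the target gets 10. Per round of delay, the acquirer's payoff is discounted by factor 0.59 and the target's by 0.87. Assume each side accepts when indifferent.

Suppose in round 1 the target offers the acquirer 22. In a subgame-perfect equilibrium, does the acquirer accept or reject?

Reject

Work out the acquirer's continuation value if the offer is rejected.
Round 3 (the target proposes): the acquirer gets 39 if talks fail, so the target offers 39 and keeps 81.
Round 2 (the acquirer proposes): the target can get 81 next round, worth 0.87 × 81 = 70.47 now; the acquirer offers that and keeps 49.53.
So by rejecting in round 1, the acquirer gets 49.53 next round, worth 0.59 × 49.53 = 29.2227 now.
Offer 22 < 29.2227, so the acquirer rejects.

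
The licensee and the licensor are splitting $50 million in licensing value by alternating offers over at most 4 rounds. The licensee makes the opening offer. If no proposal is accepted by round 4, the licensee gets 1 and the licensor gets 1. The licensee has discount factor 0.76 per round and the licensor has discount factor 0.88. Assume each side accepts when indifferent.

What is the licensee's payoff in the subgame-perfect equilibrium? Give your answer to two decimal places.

10.60

Round 4 (the licensor proposes): the licensee gets 1 if talks fail, so the licensor offers 1 and keeps 49.
Round 3 (the licensee proposes): the licensor can get 49 next round, worth 0.88 × 49 = 43.12 now; the licensee offers that and keeps 6.88.
Round 2 (the licensor proposes): the licensee can get 6.88 next round, worth 0.76 × 6.88 = 5.2288 now; the licensor offers that and keeps 44.7712.
Round 1 (the licensee proposes): the licensor can get 44.7712 next round, worth 0.88 × 44.7712 = 39.398656 now, so the licensee offers 39.398656, keeping 10.601344.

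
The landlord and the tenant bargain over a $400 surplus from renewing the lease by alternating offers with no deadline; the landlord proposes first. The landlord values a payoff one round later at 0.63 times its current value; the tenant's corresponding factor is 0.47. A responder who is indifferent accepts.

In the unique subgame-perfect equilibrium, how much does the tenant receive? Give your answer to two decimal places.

When the landlord proposes, the tenant accepts any offer worth at least 0.47 times what the tenant would get by proposing next round; and vice versa.
This gives x = 400 − 0.47y and y = 400 − 0.63x, where x and y are each side's share when it proposes.
Hence (1 − 0.47·0.63)x = 400(1 − 0.47), i.e. 0.7039·x = 212.
x ≈ 301.1791; the tenant's share is 400 − x ≈ 98.8209.

98.82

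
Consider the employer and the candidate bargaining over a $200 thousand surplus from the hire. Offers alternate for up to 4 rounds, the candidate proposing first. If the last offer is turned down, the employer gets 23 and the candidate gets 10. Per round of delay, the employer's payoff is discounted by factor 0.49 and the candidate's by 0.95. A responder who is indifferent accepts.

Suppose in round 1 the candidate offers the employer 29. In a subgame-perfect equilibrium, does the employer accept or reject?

Work out the employer's continuation value if the offer is rejected.
Round 4 (the employer proposes): the candidate gets 10 if talks fail, so the employer offers 10 and keeps 190.
Round 3 (the candidate proposes): the employer can get 190 next round, worth 0.49 × 190 = 93.1 now, so the candidate offers 93.1, keeping 106.9.
Round 2 (the employer proposes): the candidate can get 106.9 next round, worth 0.95 × 106.9 = 101.555 now; the employer offers that and keeps 98.445.
So by rejecting in round 1, the employer gets 98.445 next round, worth 0.49 × 98.445 = 48.23805 now.
Offer 29 < 48.23805, so the employer rejects.

Reject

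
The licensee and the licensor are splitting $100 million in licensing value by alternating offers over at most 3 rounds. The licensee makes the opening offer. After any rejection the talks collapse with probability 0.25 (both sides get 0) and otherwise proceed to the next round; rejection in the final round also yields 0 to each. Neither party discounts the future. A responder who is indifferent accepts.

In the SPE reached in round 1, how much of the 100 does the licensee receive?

By backward induction:
Round 3 (the licensee proposes): rejection yields 0 for the licensor; the licensee offers 0 and keeps 100.
Round 2 (the licensor proposes): rejecting gives the licensee an expected 0.75 × 100 = 75. The licensor offers 75 and keeps 100 − 75 = 25.
Round 1 (the licensee proposes): rejecting gives the licensor an expected 0.75 × 25 = 18.75; the licensee offers that and keeps 81.25.

81.25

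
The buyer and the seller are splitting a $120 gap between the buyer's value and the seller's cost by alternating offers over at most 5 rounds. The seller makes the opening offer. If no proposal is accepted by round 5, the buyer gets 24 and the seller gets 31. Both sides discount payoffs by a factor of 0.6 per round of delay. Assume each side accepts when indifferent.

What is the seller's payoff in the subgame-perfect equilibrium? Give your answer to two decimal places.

77.72

Round 5 (the seller proposes): the buyer gets 24 if talks fail, so the seller offers 24 and keeps 96.
Round 4 (the buyer proposes): the seller can get 96 next round, worth 0.6 × 96 = 57.6 now; the buyer offers that and keeps 62.4.
Round 3 (the seller proposes): the buyer can get 62.4 next round, worth 0.6 × 62.4 = 37.44 now. The seller offers 37.44 and keeps 120 − 37.44 = 82.56.
Round 2 (the buyer proposes): the seller can get 82.56 next round, worth 0.6 × 82.56 = 49.536 now; the buyer offers that and keeps 70.464.
Round 1 (the seller proposes): the buyer can get 70.464 next round, worth 0.6 × 70.464 = 42.2784 now. The seller offers 42.2784 and keeps 120 − 42.2784 = 77.7216.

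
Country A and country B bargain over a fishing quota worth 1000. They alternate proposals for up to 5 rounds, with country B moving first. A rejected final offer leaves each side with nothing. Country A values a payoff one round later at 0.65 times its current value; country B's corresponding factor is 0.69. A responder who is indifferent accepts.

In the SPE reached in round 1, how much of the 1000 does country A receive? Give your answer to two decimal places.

291.87

Solve by backward induction from round 5.
Round 5 (country B proposes): country A will accept anything ≥ 0, so country B offers 0 and keeps 1000.
Round 4 (country A proposes): country B can get 1000 next round, worth 0.69 × 1000 = 690 now; country A offers that and keeps 310.
Round 3 (country B proposes): country A can get 310 next round, worth 0.65 × 310 = 201.5 now, so country B offers 201.5, keeping 798.5.
Round 2 (country A proposes): country B can get 798.5 next round, worth 0.69 × 798.5 = 550.965 now; country A offers that and keeps 449.035.
Round 1 (country B proposes): country A can get 449.035 next round, worth 0.65 × 449.035 = 291.87275 now; country B offers that and keeps 708.12725.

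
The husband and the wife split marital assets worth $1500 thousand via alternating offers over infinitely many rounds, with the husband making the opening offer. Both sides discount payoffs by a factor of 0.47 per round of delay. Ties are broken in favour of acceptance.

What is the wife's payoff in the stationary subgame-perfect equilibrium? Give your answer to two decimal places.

479.59

In a stationary SPE each proposer offers the other exactly their discounted continuation value.
If the husband keeps x when proposing and the wife keeps y when proposing, then x = 1500 − 0.47y and y = 1500 − 0.47x.
Solving: x = 1500(1 − 0.47) / (1 − 0.47·0.47) = 795 / 0.7791 ≈ 1020.4082.
The wife gets 1500 − 1020.4082 ≈ 479.5918.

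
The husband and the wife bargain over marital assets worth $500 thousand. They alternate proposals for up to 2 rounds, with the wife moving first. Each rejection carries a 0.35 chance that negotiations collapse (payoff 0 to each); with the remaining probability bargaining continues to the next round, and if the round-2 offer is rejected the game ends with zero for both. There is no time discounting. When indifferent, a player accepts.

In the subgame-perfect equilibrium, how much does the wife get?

175

By backward induction:
Round 2 (the husband proposes): the wife will accept anything ≥ 0, so the husband offers 0 and keeps 500.
Round 1 (the wife proposes): rejecting gives the husband an expected 0.65 × 500 = 325. The wife offers 325 and keeps 500 − 325 = 175.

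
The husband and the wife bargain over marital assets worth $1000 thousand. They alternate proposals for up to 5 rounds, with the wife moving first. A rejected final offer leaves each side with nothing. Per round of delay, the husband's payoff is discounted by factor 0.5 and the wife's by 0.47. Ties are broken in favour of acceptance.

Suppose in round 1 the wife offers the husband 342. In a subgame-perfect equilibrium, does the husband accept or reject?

Accept

Round 5 (the wife proposes): the husband will accept anything ≥ 0, so the wife offers 0 and keeps 1000.
Round 4 (the husband proposes): the wife can get 1000 next round, worth 0.47 × 1000 = 470 now; the husband offers that and keeps 530.
Round 3 (the wife proposes): the husband can get 530 next round, worth 0.5 × 530 = 265 now, so the wife offers 265, keeping 735.
Round 2 (the husband proposes): the wife can get 735 next round, worth 0.47 × 735 = 345.45 now, so the husband offers 345.45, keeping 654.55.
So by rejecting in round 1, the husband gets 654.55 next round, worth 0.5 × 654.55 = 327.275 now.
Offer 342 ≥ 327.275, so the husband accepts.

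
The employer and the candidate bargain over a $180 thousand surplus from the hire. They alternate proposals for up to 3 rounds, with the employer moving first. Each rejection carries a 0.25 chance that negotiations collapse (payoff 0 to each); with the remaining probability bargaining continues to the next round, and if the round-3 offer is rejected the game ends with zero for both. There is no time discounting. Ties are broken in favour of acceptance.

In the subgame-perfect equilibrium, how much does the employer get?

146.25

By backward induction:
Round 3 (the employer proposes): rejection yields 0 for the candidate; the employer offers 0 and keeps 180.
Round 2 (the candidate proposes): rejecting gives the employer an expected 0.75 × 180 = 135. The candidate offers 135 and keeps 180 − 135 = 45.
Round 1 (the employer proposes): rejecting gives the candidate an expected 0.75 × 45 = 33.75; the employer offers that and keeps 146.25.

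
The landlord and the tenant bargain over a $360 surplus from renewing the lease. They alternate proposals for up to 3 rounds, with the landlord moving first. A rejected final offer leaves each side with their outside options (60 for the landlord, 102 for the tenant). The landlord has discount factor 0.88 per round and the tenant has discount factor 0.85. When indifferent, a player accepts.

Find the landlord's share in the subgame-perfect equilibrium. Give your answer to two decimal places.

Round 3 (the landlord proposes): the tenant gets 102 if talks fail, so the landlord offers 102 and keeps 258.
Round 2 (the tenant proposes): the landlord can get 258 next round, worth 0.88 × 258 = 227.04 now; the tenant offers that and keeps 132.96.
Round 1 (the landlord proposes): the tenant can get 132.96 next round, worth 0.85 × 132.96 = 113.016 now; the landlord offers that and keeps 246.984.

246.98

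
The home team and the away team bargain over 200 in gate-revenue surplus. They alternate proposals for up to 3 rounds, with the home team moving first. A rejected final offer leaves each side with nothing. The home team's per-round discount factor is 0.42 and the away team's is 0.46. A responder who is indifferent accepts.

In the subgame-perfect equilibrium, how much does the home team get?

Round 3 (the home team proposes): rejection yields 0 for the away team; the home team offers 0 and keeps 200.
Round 2 (the away team proposes): the home team can get 200 next round, worth 0.42 × 200 = 84 now, so the away team offers 84, keeping 116.
Round 1 (the home team proposes): the away team can get 116 next round, worth 0.46 × 116 = 53.36 now, so the home team offers 53.36, keeping 146.64.

146.64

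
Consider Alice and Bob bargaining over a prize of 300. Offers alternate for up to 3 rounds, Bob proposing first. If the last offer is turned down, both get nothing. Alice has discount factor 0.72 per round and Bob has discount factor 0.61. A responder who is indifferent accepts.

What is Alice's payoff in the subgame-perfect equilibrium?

84.24

Round 3 (Bob proposes): rejection yields 0 for Alice; Bob offers 0 and keeps 300.
Round 2 (Alice proposes): Bob can get 300 next round, worth 0.61 × 300 = 183 now; Alice offers that and keeps 117.
Round 1 (Bob proposes): Alice can get 117 next round, worth 0.72 × 117 = 84.24 now. Bob offers 84.24 and keeps 300 − 84.24 = 215.76.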